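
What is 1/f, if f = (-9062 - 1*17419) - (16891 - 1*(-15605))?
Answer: -1/58977 ≈ -1.6956e-5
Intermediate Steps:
f = -58977 (f = (-9062 - 17419) - (16891 + 15605) = -26481 - 1*32496 = -26481 - 32496 = -58977)
1/f = 1/(-58977) = -1/58977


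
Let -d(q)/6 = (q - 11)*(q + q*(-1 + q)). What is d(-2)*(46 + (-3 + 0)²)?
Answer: 17160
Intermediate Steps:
d(q) = -6*(-11 + q)*(q + q*(-1 + q)) (d(q) = -6*(q - 11)*(q + q*(-1 + q)) = -6*(-11 + q)*(q + q*(-1 + q)))
d(-2)*(46 + (-3 + 0)²) = (6*(-2)²*(11 - 1*(-2)))*(46 + (-3 + 0)²) = (6*4*(11 + 2))*(46 + (-3)²) = (6*4*13)*(46 + 9) = 312*55 = 17160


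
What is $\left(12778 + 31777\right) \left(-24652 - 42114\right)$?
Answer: $-2974759130$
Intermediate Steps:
$\left(12778 + 31777\right) \left(-24652 - 42114\right) = 44555 \left(-66766\right) = -2974759130$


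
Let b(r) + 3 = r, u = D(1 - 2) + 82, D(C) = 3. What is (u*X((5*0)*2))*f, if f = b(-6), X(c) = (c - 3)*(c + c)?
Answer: 0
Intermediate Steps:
X(c) = 2*c*(-3 + c) (X(c) = (-3 + c)*(2*c) = 2*c*(-3 + c))
u = 85 (u = 3 + 82 = 85)
b(r) = -3 + r
f = -9 (f = -3 - 6 = -9)
(u*X((5*0)*2))*f = (85*(2*((5*0)*2)*(-3 + (5*0)*2)))*(-9) = (85*(2*(0*2)*(-3 + 0*2)))*(-9) = (85*(2*0*(-3 + 0)))*(-9) = (85*(2*0*(-3)))*(-9) = (85*0)*(-9) = 0*(-9) = 0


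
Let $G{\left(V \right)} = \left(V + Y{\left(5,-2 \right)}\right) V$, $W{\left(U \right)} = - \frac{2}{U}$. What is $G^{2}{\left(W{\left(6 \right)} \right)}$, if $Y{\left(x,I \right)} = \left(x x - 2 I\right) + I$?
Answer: $\frac{6400}{81} \approx 79.012$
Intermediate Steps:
$Y{\left(x,I \right)} = x^{2} - I$ ($Y{\left(x,I \right)} = \left(x^{2} - 2 I\right) + I = x^{2} - I$)
$G{\left(V \right)} = V \left(27 + V\right)$ ($G{\left(V \right)} = \left(V - \left(-2 - 5^{2}\right)\right) V = \left(V + \left(25 + 2\right)\right) V = \left(V + 27\right) V = \left(27 + V\right) V = V \left(27 + V\right)$)
$G^{2}{\left(W{\left(6 \right)} \right)} = \left(- \frac{2}{6} \left(27 - \frac{2}{6}\right)\right)^{2} = \left(\left(-2\right) \frac{1}{6} \left(27 - \frac{1}{3}\right)\right)^{2} = \left(- \frac{27 - \frac{1}{3}}{3}\right)^{2} = \left(\left(- \frac{1}{3}\right) \frac{80}{3}\right)^{2} = \left(- \frac{80}{9}\right)^{2} = \frac{6400}{81}$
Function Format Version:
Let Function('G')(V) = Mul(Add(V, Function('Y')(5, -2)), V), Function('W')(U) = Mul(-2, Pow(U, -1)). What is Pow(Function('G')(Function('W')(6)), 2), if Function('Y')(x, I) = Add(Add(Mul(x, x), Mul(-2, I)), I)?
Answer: Rational(6400, 81) ≈ 79.012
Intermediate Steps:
Function('Y')(x, I) = Add(Pow(x, 2), Mul(-1, I)) (Function('Y')(x, I) = Add(Add(Pow(x, 2), Mul(-2, I)), I) = Add(Pow(x, 2), Mul(-1, I)))
Function('G')(V) = Mul(V, Add(27, V)) (Function('G')(V) = Mul(Add(V, Add(Pow(5, 2), Mul(-1, -2))), V) = Mul(Add(V, Add(25, 2)), V) = Mul(Add(V, 27), V) = Mul(Add(27, V), V) = Mul(V, Add(27, V)))
Pow(Function('G')(Function('W')(6)), 2) = Pow(Mul(Mul(-2, Pow(6, -1)), Add(27, Mul(-2, Pow(6, -1)))), 2) = Pow(Mul(Mul(-2, Rational(1, 6)), Add(27, Mul(-2, Rational(1, 6)))), 2) = Pow(Mul(Rational(-1, 3), Add(27, Rational(-1, 3))), 2) = Pow(Mul(Rational(-1, 3), Rational(80, 3)), 2) = Pow(Rational(-80, 9), 2) = Rational(6400, 81)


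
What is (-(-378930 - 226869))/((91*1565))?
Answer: 605799/142415 ≈ 4.2538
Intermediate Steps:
(-(-378930 - 226869))/((91*1565)) = -1*(-605799)/142415 = 605799*(1/142415) = 605799/142415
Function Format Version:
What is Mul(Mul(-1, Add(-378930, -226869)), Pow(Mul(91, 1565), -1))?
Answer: Rational(605799, 142415) ≈ 4.2538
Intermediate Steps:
Mul(Mul(-1, Add(-378930, -226869)), Pow(Mul(91, 1565), -1)) = Mul(Mul(-1, -605799), Pow(142415, -1)) = Mul(605799, Rational(1, 142415)) = Rational(605799, 142415)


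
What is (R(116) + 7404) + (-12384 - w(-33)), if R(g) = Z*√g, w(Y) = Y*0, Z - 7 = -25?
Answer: -4980 - 36*√29 ≈ -5173.9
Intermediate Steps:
Z = -18 (Z = 7 - 25 = -18)
w(Y) = 0
R(g) = -18*√g
(R(116) + 7404) + (-12384 - w(-33)) = (-36*√29 + 7404) + (-12384 - 1*0) = (-36*√29 + 7404) + (-12384 + 0) = (-36*√29 + 7404) - 12384 = (7404 - 36*√29) - 12384 = -4980 - 36*√29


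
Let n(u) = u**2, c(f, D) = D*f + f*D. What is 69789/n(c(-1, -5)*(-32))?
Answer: 69789/102400 ≈ 0.68153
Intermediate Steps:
c(f, D) = 2*D*f (c(f, D) = D*f + D*f = 2*D*f)
69789/n(c(-1, -5)*(-32)) = 69789/(((2*(-5)*(-1))*(-32))**2) = 69789/((10*(-32))**2) = 69789/((-320)**2) = 69789/102400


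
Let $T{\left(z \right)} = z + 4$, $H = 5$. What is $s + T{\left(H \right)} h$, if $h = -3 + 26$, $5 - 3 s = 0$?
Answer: $\frac{626}{3} \approx 208.67$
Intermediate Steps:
$T{\left(z \right)} = 4 + z$
$s = \frac{5}{3}$ ($s = \frac{5}{3} - 0 = \frac{5}{3} + 0 = \frac{5}{3} \approx 1.6667$)
$h = 23$
$s + T{\left(H \right)} h = \frac{5}{3} + \left(4 + 5\right) 23 = \frac{5}{3} + 9 \cdot 23 = \frac{5}{3} + 207 = \frac{626}{3}$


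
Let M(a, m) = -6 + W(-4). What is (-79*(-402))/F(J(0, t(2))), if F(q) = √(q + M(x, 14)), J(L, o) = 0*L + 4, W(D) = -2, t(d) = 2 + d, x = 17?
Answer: -15879*I ≈ -15879.0*I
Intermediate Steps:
M(a, m) = -8 (M(a, m) = -6 - 2 = -8)
J(L, o) = 4 (J(L, o) = 0 + 4 = 4)
F(q) = √(-8 + q) (F(q) = √(q - 8) = √(-8 + q))
(-79*(-402))/F(J(0, t(2))) = (-79*(-402))/(√(-8 + 4)) = 31758/(√(-4)) = 31758/((2*I)) = 31758*(-I/2) = -15879*I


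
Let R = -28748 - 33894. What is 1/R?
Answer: -1/62642 ≈ -1.5964e-5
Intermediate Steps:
R = -62642
1/R = 1/(-62642) = -1/62642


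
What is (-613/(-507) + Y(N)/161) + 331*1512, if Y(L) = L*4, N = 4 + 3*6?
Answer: 40852171253/81627 ≈ 5.0047e+5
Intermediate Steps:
N = 22 (N = 4 + 18 = 22)
Y(L) = 4*L
(-613/(-507) + Y(N)/161) + 331*1512 = (-613/(-507) + (4*22)/161) + 331*1512 = (-613*(-1/507) + 88*(1/161)) + 500472 = (613/507 + 88/161) + 500472 = 143309/81627 + 500472 = 40852171253/81627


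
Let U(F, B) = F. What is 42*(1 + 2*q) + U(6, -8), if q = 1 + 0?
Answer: 132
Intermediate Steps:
q = 1
42*(1 + 2*q) + U(6, -8) = 42*(1 + 2*1) + 6 = 42*(1 + 2) + 6 = 42*3 + 6 = 126 + 6 = 132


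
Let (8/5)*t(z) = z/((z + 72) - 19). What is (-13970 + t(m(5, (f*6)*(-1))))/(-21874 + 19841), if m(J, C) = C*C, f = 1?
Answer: 2486615/361874 ≈ 6.8715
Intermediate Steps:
m(J, C) = C²
t(z) = 5*z/(8*(53 + z)) (t(z) = 5*(z/((z + 72) - 19))/8 = 5*(z/((72 + z) - 19))/8 = 5*(z/(53 + z))/8 = 5*z/(8*(53 + z)))
(-13970 + t(m(5, (f*6)*(-1))))/(-21874 + 19841) = (-13970 + 5*((1*6)*(-1))²/(8*(53 + ((1*6)*(-1))²)))/(-21874 + 19841) = (-13970 + 5*(6*(-1))²/(8*(53 + (6*(-1))²)))/(-2033) = (-13970 + (5/8)*(-6)²/(53 + (-6)²))*(-1/2033) = (-13970 + (5/8)*36/(53 + 36))*(-1/2033) = (-13970 + (5/8)*36/89)*(-1/2033) = (-13970 + (5/8)*36*(1/89))*(-1/2033) = (-13970 + 45/178)*(-1/2033) = -2486615/178*(-1/2033) = 2486615/361874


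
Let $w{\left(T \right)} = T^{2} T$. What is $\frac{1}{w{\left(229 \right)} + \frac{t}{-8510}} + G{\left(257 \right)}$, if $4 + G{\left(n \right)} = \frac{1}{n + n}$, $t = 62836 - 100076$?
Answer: $- \frac{21001387223551}{5252901828582} \approx -3.9981$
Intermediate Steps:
$t = -37240$ ($t = 62836 - 100076 = -37240$)
$w{\left(T \right)} = T^{3}$
$G{\left(n \right)} = -4 + \frac{1}{2 n}$ ($G{\left(n \right)} = -4 + \frac{1}{n + n} = -4 + \frac{1}{2 n}$)
$\frac{1}{w{\left(229 \right)} + \frac{t}{-8510}} + G{\left(257 \right)} = \frac{1}{229^{3} - \frac{37240}{-8510}} - \left(4 - \frac{1}{2 \cdot 257}\right) = \frac{1}{12008989 - - \frac{3724}{851}} + \left(-4 + \frac{1}{2} \cdot \frac{1}{257}\right) = \frac{1}{12008989 + \frac{3724}{851}} + \left(-4 + \frac{1}{514}\right) = \frac{1}{\frac{10219653363}{851}} - \frac{2055}{514} = \frac{851}{10219653363} - \frac{2055}{514} = - \frac{21001387223551}{5252901828582}$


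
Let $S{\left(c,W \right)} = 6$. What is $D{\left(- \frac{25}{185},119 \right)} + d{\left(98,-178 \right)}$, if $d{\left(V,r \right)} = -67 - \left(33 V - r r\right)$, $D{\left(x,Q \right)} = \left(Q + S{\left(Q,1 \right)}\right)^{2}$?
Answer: $44008$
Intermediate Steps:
$D{\left(x,Q \right)} = \left(6 + Q\right)^{2}$ ($D{\left(x,Q \right)} = \left(Q + 6\right)^{2} = \left(6 + Q\right)^{2}$)
$d{\left(V,r \right)} = -67 + r^{2} - 33 V$ ($d{\left(V,r \right)} = -67 - \left(- r^{2} + 33 V\right) = -67 + r^{2} - 33 V$)
$D{\left(- \frac{25}{185},119 \right)} + d{\left(98,-178 \right)} = \left(6 + 119\right)^{2} - \left(3301 - 31684\right) = 125^{2} - -28383 = 15625 + 28383 = 44008$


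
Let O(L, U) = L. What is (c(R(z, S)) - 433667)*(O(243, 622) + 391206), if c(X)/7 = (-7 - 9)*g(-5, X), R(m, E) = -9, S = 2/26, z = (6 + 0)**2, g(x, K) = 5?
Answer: -169977724923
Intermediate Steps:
z = 36 (z = 6**2 = 36)
S = 1/13 (S = 2*(1/26) = 1/13 ≈ 0.076923)
c(X) = -560 (c(X) = 7*((-7 - 9)*5) = 7*(-16*5) = 7*(-80) = -560)
(c(R(z, S)) - 433667)*(O(243, 622) + 391206) = (-560 - 433667)*(243 + 391206) = -434227*391449 = -169977724923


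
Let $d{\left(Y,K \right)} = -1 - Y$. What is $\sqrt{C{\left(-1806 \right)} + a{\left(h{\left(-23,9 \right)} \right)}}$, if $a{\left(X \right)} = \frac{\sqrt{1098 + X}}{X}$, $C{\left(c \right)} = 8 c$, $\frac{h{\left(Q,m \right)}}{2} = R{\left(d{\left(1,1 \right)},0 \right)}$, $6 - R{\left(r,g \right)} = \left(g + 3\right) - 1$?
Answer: $\frac{\sqrt{-231168 + 2 \sqrt{1106}}}{4} \approx 120.18 i$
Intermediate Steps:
$R{\left(r,g \right)} = 4 - g$ ($R{\left(r,g \right)} = 6 - \left(\left(g + 3\right) - 1\right) = 6 - \left(\left(3 + g\right) - 1\right) = 6 - \left(2 + g\right) = 4 - g$)
$h{\left(Q,m \right)} = 8$ ($h{\left(Q,m \right)} = 2 \left(4 - 0\right) = 2 \left(4 + 0\right) = 2 \cdot 4 = 8$)
$a{\left(X \right)} = \frac{\sqrt{1098 + X}}{X}$
$\sqrt{C{\left(-1806 \right)} + a{\left(h{\left(-23,9 \right)} \right)}} = \sqrt{8 \left(-1806\right) + \frac{\sqrt{1098 + 8}}{8}} = \sqrt{-14448 + \frac{\sqrt{1106}}{8}}$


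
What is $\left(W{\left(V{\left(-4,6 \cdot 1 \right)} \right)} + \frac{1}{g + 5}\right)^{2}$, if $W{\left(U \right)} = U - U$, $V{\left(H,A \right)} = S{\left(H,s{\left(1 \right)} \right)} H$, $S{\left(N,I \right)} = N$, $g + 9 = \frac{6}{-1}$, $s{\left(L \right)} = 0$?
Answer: $\frac{1}{100} \approx 0.01$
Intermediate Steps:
$g = -15$ ($g = -9 + \frac{6}{-1} = -9 + 6 \left(-1\right) = -9 - 6 = -15$)
$V{\left(H,A \right)} = H^{2}$ ($V{\left(H,A \right)} = H H = H^{2}$)
$W{\left(U \right)} = 0$
$\left(W{\left(V{\left(-4,6 \cdot 1 \right)} \right)} + \frac{1}{g + 5}\right)^{2} = \left(0 + \frac{1}{-15 + 5}\right)^{2} = \left(0 + \frac{1}{-10}\right)^{2} = \left(0 - \frac{1}{10}\right)^{2} = \left(- \frac{1}{10}\right)^{2} = \frac{1}{100}$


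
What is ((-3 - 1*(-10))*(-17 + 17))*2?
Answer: 0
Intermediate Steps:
((-3 - 1*(-10))*(-17 + 17))*2 = ((-3 + 10)*0)*2 = (7*0)*2 = 0*2 = 0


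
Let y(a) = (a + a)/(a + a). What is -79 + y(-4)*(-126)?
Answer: -205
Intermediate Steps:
y(a) = 1 (y(a) = (2*a)/((2*a)) = (2*a)*(1/(2*a)) = 1)
-79 + y(-4)*(-126) = -79 + 1*(-126) = -79 - 126 = -205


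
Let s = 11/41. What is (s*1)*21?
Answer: 231/41 ≈ 5.6341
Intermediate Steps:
s = 11/41 (s = 11*(1/41) = 11/41 ≈ 0.26829)
(s*1)*21 = ((11/41)*1)*21 = (11/41)*21 = 231/41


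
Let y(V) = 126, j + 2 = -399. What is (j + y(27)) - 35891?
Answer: -36166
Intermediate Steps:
j = -401 (j = -2 - 399 = -401)
(j + y(27)) - 35891 = (-401 + 126) - 35891 = -275 - 35891 = -36166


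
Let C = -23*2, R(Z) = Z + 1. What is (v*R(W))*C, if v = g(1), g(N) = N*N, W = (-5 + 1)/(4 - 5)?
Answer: -230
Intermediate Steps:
W = 4 (W = -4/(-1) = -4*(-1) = 4)
g(N) = N²
R(Z) = 1 + Z
v = 1 (v = 1² = 1)
C = -46
(v*R(W))*C = (1*(1 + 4))*(-46) = (1*5)*(-46) = 5*(-46) = -230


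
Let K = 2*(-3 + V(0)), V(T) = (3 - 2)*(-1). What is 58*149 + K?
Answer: 8634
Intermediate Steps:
V(T) = -1 (V(T) = 1*(-1) = -1)
K = -8 (K = 2*(-3 - 1) = 2*(-4) = -8)
58*149 + K = 58*149 - 8 = 8642 - 8 = 8634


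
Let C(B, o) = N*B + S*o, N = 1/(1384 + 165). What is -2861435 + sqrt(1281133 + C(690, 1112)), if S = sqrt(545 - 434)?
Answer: -2861435 + sqrt(3073952870143 + 2668133912*sqrt(111))/1549 ≈ -2.8603e+6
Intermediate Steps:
S = sqrt(111) ≈ 10.536
N = 1/1549 ≈ 0.00064558
C(B, o) = B/1549 + o*sqrt(111) (C(B, o) = B/1549 + sqrt(111)*o = B/1549 + o*sqrt(111))
-2861435 + sqrt(1281133 + C(690, 1112)) = -2861435 + sqrt(1281133 + ((1/1549)*690 + 1112*sqrt(111))) = -2861435 + sqrt(1281133 + (690/1549 + 1112*sqrt(111))) = -2861435 + sqrt(1984475707/1549 + 1112*sqrt(111))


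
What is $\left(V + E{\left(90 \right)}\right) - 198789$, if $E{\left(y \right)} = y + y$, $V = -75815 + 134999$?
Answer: $-139425$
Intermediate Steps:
$V = 59184$
$E{\left(y \right)} = 2 y$
$\left(V + E{\left(90 \right)}\right) - 198789 = \left(59184 + 2 \cdot 90\right) - 198789 = \left(59184 + 180\right) - 198789 = 59364 - 198789 = -139425$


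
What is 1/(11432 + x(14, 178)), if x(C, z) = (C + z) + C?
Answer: 1/11638 ≈ 8.5925e-5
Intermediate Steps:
x(C, z) = z + 2*C
1/(11432 + x(14, 178)) = 1/(11432 + (178 + 2*14)) = 1/(11432 + (178 + 28)) = 1/(11432 + 206) = 1/11638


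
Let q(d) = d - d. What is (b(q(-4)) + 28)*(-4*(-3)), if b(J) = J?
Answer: 336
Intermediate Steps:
q(d) = 0
(b(q(-4)) + 28)*(-4*(-3)) = (0 + 28)*(-4*(-3)) = 28*12 = 336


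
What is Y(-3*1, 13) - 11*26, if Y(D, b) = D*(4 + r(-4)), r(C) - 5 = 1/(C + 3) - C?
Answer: -322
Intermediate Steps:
r(C) = 5 + 1/(3 + C) - C (r(C) = 5 + (1/(C + 3) - C) = 5 + (1/(3 + C) - C) = 5 + 1/(3 + C) - C)
Y(D, b) = 12*D (Y(D, b) = D*(4 + (16 - 1*(-4)² + 2*(-4))/(3 - 4)) = D*(4 + (16 - 1*16 - 8)/(-1)) = D*(4 - (16 - 16 - 8)) = D*(4 - 1*(-8)) = D*(4 + 8) = D*12 = 12*D)
Y(-3*1, 13) - 11*26 = 12*(-3*1) - 11*26 = 12*(-3) - 286 = -36 - 286 = -322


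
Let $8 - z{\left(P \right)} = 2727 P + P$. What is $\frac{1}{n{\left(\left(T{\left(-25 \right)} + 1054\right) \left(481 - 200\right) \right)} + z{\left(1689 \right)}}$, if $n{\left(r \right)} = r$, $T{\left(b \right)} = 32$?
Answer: $- \frac{1}{4302418} \approx -2.3243 \cdot 10^{-7}$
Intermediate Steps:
$z{\left(P \right)} = 8 - 2728 P$ ($z{\left(P \right)} = 8 - \left(2727 P + P\right) = 8 - 2728 P$)
$\frac{1}{n{\left(\left(T{\left(-25 \right)} + 1054\right) \left(481 - 200\right) \right)} + z{\left(1689 \right)}} = \frac{1}{\left(32 + 1054\right) \left(481 - 200\right) + \left(8 - 4607592\right)} = \frac{1}{1086 \cdot 281 + \left(8 - 4607592\right)} = \frac{1}{305166 - 4607584} = \frac{1}{-4302418} = - \frac{1}{4302418}$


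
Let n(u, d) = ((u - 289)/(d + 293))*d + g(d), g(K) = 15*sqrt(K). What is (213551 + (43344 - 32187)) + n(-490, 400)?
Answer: 155618944/693 ≈ 2.2456e+5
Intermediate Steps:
n(u, d) = 15*sqrt(d) + d*(-289 + u)/(293 + d) (n(u, d) = ((u - 289)/(d + 293))*d + 15*sqrt(d) = ((-289 + u)/(293 + d))*d + 15*sqrt(d) = d*(-289 + u)/(293 + d) + 15*sqrt(d) = 15*sqrt(d) + d*(-289 + u)/(293 + d))
(213551 + (43344 - 32187)) + n(-490, 400) = (213551 + (43344 - 32187)) + (-289*400 + 15*400**(3/2) + 4395*sqrt(400) + 400*(-490))/(293 + 400) = (213551 + 11157) + (-115600 + 15*8000 + 4395*20 - 196000)/693 = 224708 + (-115600 + 120000 + 87900 - 196000)/693 = 224708 + (1/693)*(-103700) = 224708 - 103700/693 = 155618944/693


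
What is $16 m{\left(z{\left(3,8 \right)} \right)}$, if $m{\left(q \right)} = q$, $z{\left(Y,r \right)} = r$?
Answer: $128$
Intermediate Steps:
$16 m{\left(z{\left(3,8 \right)} \right)} = 16 \cdot 8 = 128$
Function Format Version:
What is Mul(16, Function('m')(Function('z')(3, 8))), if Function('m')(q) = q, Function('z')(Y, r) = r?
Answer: 128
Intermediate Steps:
Mul(16, Function('m')(Function('z')(3, 8))) = Mul(16, 8) = 128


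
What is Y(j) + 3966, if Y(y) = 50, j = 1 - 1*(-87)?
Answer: 4016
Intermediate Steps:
j = 88 (j = 1 + 87 = 88)
Y(j) + 3966 = 50 + 3966 = 4016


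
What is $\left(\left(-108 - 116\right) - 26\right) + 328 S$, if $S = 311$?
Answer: $101758$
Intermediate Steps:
$\left(\left(-108 - 116\right) - 26\right) + 328 S = \left(\left(-108 - 116\right) - 26\right) + 328 \cdot 311 = \left(-224 - 26\right) + 102008 = -250 + 102008 = 101758$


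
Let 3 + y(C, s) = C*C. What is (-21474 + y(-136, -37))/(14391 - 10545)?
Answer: -2981/3846 ≈ -0.77509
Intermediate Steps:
y(C, s) = -3 + C² (y(C, s) = -3 + C*C = -3 + C²)
(-21474 + y(-136, -37))/(14391 - 10545) = (-21474 + (-3 + (-136)²))/(14391 - 10545) = (-21474 + (-3 + 18496))/3846 = (-21474 + 18493)*(1/3846) = -2981*1/3846 = -2981/3846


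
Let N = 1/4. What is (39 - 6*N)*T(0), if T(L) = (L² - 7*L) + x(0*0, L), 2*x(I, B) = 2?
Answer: 75/2 ≈ 37.500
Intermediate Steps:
N = ¼ ≈ 0.25000
x(I, B) = 1 (x(I, B) = (½)*2 = 1)
T(L) = 1 + L² - 7*L (T(L) = (L² - 7*L) + 1 = 1 + L² - 7*L)
(39 - 6*N)*T(0) = (39 - 6/4)*(1 + 0² - 7*0) = (39 - 1*3/2)*(1 + 0 + 0) = (39 - 3/2)*1 = (75/2)*1 = 75/2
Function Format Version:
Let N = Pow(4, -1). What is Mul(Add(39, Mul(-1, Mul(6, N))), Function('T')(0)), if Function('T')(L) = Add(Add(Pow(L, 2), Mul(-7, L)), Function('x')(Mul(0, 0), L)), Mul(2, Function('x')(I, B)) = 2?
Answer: Rational(75, 2) ≈ 37.500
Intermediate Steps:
N = Rational(1, 4) ≈ 0.25000
Function('x')(I, B) = 1 (Function('x')(I, B) = Mul(Rational(1, 2), 2) = 1)
Function('T')(L) = Add(1, Pow(L, 2), Mul(-7, L)) (Function('T')(L) = Add(Add(Pow(L, 2), Mul(-7, L)), 1) = Add(1, Pow(L, 2), Mul(-7, L)))
Mul(Add(39, Mul(-1, Mul(6, N))), Function('T')(0)) = Mul(Add(39, Mul(-1, Mul(6, Rational(1, 4)))), Add(1, Pow(0, 2), Mul(-7, 0))) = Mul(Add(39, Mul(-1, Rational(3, 2))), Add(1, 0, 0)) = Mul(Add(39, Rational(-3, 2)), 1) = Mul(Rational(75, 2), 1) = Rational(75, 2)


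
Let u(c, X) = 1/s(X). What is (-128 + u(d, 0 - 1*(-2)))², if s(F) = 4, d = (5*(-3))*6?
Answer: 261121/16 ≈ 16320.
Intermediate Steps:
d = -90 (d = -15*6 = -90)
u(c, X) = ¼ (u(c, X) = 1/4 = ¼)
(-128 + u(d, 0 - 1*(-2)))² = (-128 + ¼)² = (-511/4)² = 261121/16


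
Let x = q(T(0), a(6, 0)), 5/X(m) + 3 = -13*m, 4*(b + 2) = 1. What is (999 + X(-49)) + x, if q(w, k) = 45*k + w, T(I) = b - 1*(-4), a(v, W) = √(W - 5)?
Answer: 1269595/1268 + 45*I*√5 ≈ 1001.3 + 100.62*I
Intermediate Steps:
b = -7/4 (b = -2 + (¼)*1 = -2 + ¼ = -7/4 ≈ -1.7500)
a(v, W) = √(-5 + W)
T(I) = 9/4 (T(I) = -7/4 - 1*(-4) = -7/4 + 4 = 9/4)
q(w, k) = w + 45*k
X(m) = 5/(-3 - 13*m)
x = 9/4 + 45*I*√5 (x = 9/4 + 45*√(-5 + 0) = 9/4 + 45*√(-5) = 9/4 + 45*(I*√5) = 9/4 + 45*I*√5 ≈ 2.25 + 100.62*I)
(999 + X(-49)) + x = (999 - 5/(3 + 13*(-49))) + (9/4 + 45*I*√5) = (999 - 5/(3 - 637)) + (9/4 + 45*I*√5) = (999 - 5/(-634)) + (9/4 + 45*I*√5) = (999 - 5*(-1/634)) + (9/4 + 45*I*√5) = (999 + 5/634) + (9/4 + 45*I*√5) = 633371/634 + (9/4 + 45*I*√5) = 1269595/1268 + 45*I*√5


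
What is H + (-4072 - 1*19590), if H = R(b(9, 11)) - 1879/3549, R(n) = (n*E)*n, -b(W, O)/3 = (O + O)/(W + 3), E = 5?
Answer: -333766123/14196 ≈ -23511.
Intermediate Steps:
b(W, O) = -6*O/(3 + W) (b(W, O) = -3*(O + O)/(W + 3) = -3*2*O/(3 + W) = -6*O/(3 + W))
R(n) = 5*n**2 (R(n) = (n*5)*n = (5*n)*n = 5*n**2)
H = 2139629/14196 (H = 5*(-6*11/(3 + 9))**2 - 1879/3549 = 5*(-6*11/12)**2 - 1879/3549 = 5*(-6*11*1/12)**2 - 1*1879/3549 = 5*(-11/2)**2 - 1879/3549 = 5*(121/4) - 1879/3549 = 605/4 - 1879/3549 = 2139629/14196 ≈ 150.72)
H + (-4072 - 1*19590) = 2139629/14196 + (-4072 - 1*19590) = 2139629/14196 + (-4072 - 19590) = 2139629/14196 - 23662 = -333766123/14196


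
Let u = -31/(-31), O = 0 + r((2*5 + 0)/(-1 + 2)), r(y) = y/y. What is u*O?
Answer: 1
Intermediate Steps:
r(y) = 1
O = 1 (O = 0 + 1 = 1)
u = 1 (u = -31*(-1/31) = 1)
u*O = 1*1 = 1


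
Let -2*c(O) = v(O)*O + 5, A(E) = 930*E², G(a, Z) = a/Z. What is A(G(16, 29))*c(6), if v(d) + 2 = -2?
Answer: 2261760/841 ≈ 2689.4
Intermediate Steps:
v(d) = -4 (v(d) = -2 - 2 = -4)
c(O) = -5/2 + 2*O (c(O) = -(-4*O + 5)/2 = -(5 - 4*O)/2 = -5/2 + 2*O)
A(G(16, 29))*c(6) = (930*(16/29)²)*(-5/2 + 2*6) = (930*(16*(1/29))²)*(-5/2 + 12) = (930*(16/29)²)*(19/2) = (930*(256/841))*(19/2) = (238080/841)*(19/2) = 2261760/841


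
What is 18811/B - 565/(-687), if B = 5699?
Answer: 16143092/3915213 ≈ 4.1232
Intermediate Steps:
18811/B - 565/(-687) = 18811/5699 - 565/(-687) = 18811*(1/5699) - 565*(-1/687) = 18811/5699 + 565/687 = 16143092/3915213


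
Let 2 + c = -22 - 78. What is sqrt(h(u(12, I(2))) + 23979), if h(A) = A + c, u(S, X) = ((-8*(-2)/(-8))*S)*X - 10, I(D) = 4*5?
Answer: sqrt(23387) ≈ 152.93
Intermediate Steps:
c = -102 (c = -2 + (-22 - 78) = -2 - 100 = -102)
I(D) = 20
u(S, X) = -10 - 2*S*X (u(S, X) = ((16*(-1/8))*S)*X - 10 = (-2*S)*X - 10 = -2*S*X - 10 = -10 - 2*S*X)
h(A) = -102 + A (h(A) = A - 102 = -102 + A)
sqrt(h(u(12, I(2))) + 23979) = sqrt((-102 + (-10 - 2*12*20)) + 23979) = sqrt((-102 + (-10 - 480)) + 23979) = sqrt((-102 - 490) + 23979) = sqrt(-592 + 23979) = sqrt(23387)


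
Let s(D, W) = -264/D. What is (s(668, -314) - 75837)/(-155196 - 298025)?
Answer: 12664845/75687907 ≈ 0.16733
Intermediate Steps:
(s(668, -314) - 75837)/(-155196 - 298025) = (-264/668 - 75837)/(-155196 - 298025) = (-264*1/668 - 75837)/(-453221) = (-66/167 - 75837)*(-1/453221) = -12664845/167*(-1/453221) = 12664845/75687907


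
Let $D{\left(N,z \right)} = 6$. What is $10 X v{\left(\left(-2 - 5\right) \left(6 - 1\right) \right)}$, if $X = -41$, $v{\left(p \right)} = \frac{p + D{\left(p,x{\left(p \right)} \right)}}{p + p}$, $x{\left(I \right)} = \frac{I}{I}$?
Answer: $- \frac{1189}{7} \approx -169.86$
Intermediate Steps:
$x{\left(I \right)} = 1$
$v{\left(p \right)} = \frac{6 + p}{2 p}$ ($v{\left(p \right)} = \frac{p + 6}{p + p} = \frac{6 + p}{2 p}$)
$10 X v{\left(\left(-2 - 5\right) \left(6 - 1\right) \right)} = 10 \left(-41\right) \frac{6 + \left(-2 - 5\right) \left(6 - 1\right)}{2 \left(-2 - 5\right) \left(6 - 1\right)} = - 410 \frac{6 - 35}{2 \left(\left(-7\right) 5\right)} = - 410 \frac{6 - 35}{2 \left(-35\right)} = - 410 \cdot \frac{1}{2} \left(- \frac{1}{35}\right) \left(-29\right) = \left(-410\right) \frac{29}{70} = - \frac{1189}{7}$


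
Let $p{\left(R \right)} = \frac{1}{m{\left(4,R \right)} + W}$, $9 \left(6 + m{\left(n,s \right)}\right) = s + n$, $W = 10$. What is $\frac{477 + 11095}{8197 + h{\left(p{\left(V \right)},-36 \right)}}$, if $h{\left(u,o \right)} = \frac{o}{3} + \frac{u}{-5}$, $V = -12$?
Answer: $\frac{6160}{4357} \approx 1.4138$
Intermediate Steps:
$m{\left(n,s \right)} = -6 + \frac{n}{9} + \frac{s}{9}$ ($m{\left(n,s \right)} = -6 + \frac{s + n}{9} = -6 + \frac{n + s}{9} = -6 + \left(\frac{n}{9} + \frac{s}{9}\right) = -6 + \frac{n}{9} + \frac{s}{9}$)
$p{\left(R \right)} = \frac{1}{\frac{40}{9} + \frac{R}{9}}$ ($p{\left(R \right)} = \frac{1}{\left(-6 + \frac{1}{9} \cdot 4 + \frac{R}{9}\right) + 10} = \frac{1}{\left(-6 + \frac{4}{9} + \frac{R}{9}\right) + 10} = \frac{1}{\left(- \frac{50}{9} + \frac{R}{9}\right) + 10} = \frac{1}{\frac{40}{9} + \frac{R}{9}}$)
$h{\left(u,o \right)} = - \frac{u}{5} + \frac{o}{3}$ ($h{\left(u,o \right)} = o \frac{1}{3} + u \left(- \frac{1}{5}\right) = \frac{o}{3} - \frac{u}{5} = - \frac{u}{5} + \frac{o}{3}$)
$\frac{477 + 11095}{8197 + h{\left(p{\left(V \right)},-36 \right)}} = \frac{477 + 11095}{8197 - \left(12 + \frac{9 \frac{1}{40 - 12}}{5}\right)} = \frac{11572}{8197 - \left(12 + \frac{9 \cdot \frac{1}{28}}{5}\right)} = \frac{11572}{8197 - \frac{1689}{140}} = \frac{11572}{\frac{1145891}{140}} = 11572 \cdot \frac{140}{1145891} = \frac{6160}{4357}$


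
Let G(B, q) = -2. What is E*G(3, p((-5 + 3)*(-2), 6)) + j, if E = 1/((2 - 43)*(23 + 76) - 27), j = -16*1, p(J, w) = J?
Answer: -32687/2043 ≈ -16.000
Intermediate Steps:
j = -16
E = -1/4086 (E = 1/(-41*99 - 27) = 1/(-4059 - 27) = 1/(-4086) = -1/4086 ≈ -0.00024474)
E*G(3, p((-5 + 3)*(-2), 6)) + j = -1/4086*(-2) - 16 = 1/2043 - 16 = -32687/2043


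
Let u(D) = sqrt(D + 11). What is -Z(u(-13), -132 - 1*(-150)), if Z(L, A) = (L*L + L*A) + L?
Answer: 2 - 19*I*sqrt(2) ≈ 2.0 - 26.87*I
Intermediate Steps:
u(D) = sqrt(11 + D)
Z(L, A) = L + L**2 + A*L (Z(L, A) = (L**2 + A*L) + L = L + L**2 + A*L)
-Z(u(-13), -132 - 1*(-150)) = -sqrt(11 - 13)*(1 + (-132 - 1*(-150)) + sqrt(11 - 13)) = -sqrt(-2)*(1 + (-132 + 150) + sqrt(-2)) = -I*sqrt(2)*(1 + 18 + I*sqrt(2)) = -I*sqrt(2)*(19 + I*sqrt(2))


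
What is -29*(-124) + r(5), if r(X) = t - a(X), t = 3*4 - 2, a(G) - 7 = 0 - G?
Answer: 3604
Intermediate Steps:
a(G) = 7 - G (a(G) = 7 + (0 - G) = 7 - G)
t = 10 (t = 12 - 2 = 10)
r(X) = 3 + X (r(X) = 10 - (7 - X) = 10 + (-7 + X) = 3 + X)
-29*(-124) + r(5) = -29*(-124) + (3 + 5) = 3596 + 8 = 3604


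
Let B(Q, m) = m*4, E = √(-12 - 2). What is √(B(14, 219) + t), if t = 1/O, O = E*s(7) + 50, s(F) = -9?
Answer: √((43801 - 7884*I*√14)/(50 - 9*I*√14)) ≈ 29.598 + 0.0002*I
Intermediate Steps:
E = I*√14 (E = √(-14) = I*√14 ≈ 3.7417*I)
O = 50 - 9*I*√14 (O = (I*√14)*(-9) + 50 = -9*I*√14 + 50 = 50 - 9*I*√14 ≈ 50.0 - 33.675*I)
B(Q, m) = 4*m
t = 1/(50 - 9*I*√14) ≈ 0.013759 + 0.0092666*I
√(B(14, 219) + t) = √(4*219 + (25/1817 + 9*I*√14/3634)) = √(876 + (25/1817 + 9*I*√14/3634)) = √(1591717/1817 + 9*I*√14/3634)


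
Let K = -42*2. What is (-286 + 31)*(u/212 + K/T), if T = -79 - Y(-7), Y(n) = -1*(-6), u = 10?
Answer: -27987/106 ≈ -264.03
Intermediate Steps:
Y(n) = 6
K = -84
T = -85 (T = -79 - 1*6 = -79 - 6 = -85)
(-286 + 31)*(u/212 + K/T) = (-286 + 31)*(10/212 - 84/(-85)) = -255*(10*(1/212) - 84*(-1/85)) = -255*(5/106 + 84/85) = -255*9329/9010 = -27987/106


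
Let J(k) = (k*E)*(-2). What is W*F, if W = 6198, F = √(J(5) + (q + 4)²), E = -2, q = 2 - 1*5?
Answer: 6198*√21 ≈ 28403.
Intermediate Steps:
q = -3 (q = 2 - 5 = -3)
J(k) = 4*k (J(k) = (k*(-2))*(-2) = -2*k*(-2) = 4*k)
F = √21 (F = √(4*5 + (-3 + 4)²) = √(20 + 1²) = √(20 + 1) = √21 ≈ 4.5826)
W*F = 6198*√21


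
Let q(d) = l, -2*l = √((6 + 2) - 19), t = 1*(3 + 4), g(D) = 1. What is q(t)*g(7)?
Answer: -I*√11/2 ≈ -1.6583*I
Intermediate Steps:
t = 7 (t = 1*7 = 7)
l = -I*√11/2 (l = -√((6 + 2) - 19)/2 = -√(8 - 19)/2 = -I*√11/2 ≈ -1.6583*I)
q(d) = -I*√11/2
q(t)*g(7) = -I*√11/2*1 = -I*√11/2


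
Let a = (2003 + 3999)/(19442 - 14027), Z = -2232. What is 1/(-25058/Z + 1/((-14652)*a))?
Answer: 2726180424/30605848741 ≈ 0.089074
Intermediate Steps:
a = 6002/5415 ≈ 1.1084
1/(-25058/Z + 1/((-14652)*a)) = 1/(-25058/(-2232) + 1/((-14652)*(6002/5415))) = 1/(-25058*(-1/2232) - 1/14652*5415/6002) = 1/(12529/1116 - 1805/29313768) = 1/(30605848741/2726180424) = 2726180424/30605848741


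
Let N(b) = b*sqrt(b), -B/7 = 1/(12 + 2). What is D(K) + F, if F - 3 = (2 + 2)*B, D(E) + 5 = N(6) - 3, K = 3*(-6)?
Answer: -7 + 6*sqrt(6) ≈ 7.6969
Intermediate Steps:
B = -1/2 (B = -7/(12 + 2) = -7/14 = -7*1/14 = -1/2 ≈ -0.50000)
N(b) = b**(3/2)
K = -18
D(E) = -8 + 6*sqrt(6) (D(E) = -5 + (6**(3/2) - 3) = -5 + (6*sqrt(6) - 3) = -5 + (-3 + 6*sqrt(6)) = -8 + 6*sqrt(6))
F = 1 (F = 3 + (2 + 2)*(-1/2) = 3 + 4*(-1/2) = 3 - 2 = 1)
D(K) + F = (-8 + 6*sqrt(6)) + 1 = -7 + 6*sqrt(6)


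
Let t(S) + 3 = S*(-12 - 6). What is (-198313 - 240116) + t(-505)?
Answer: -429342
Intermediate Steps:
t(S) = -3 - 18*S (t(S) = -3 + S*(-12 - 6) = -3 + S*(-18) = -3 - 18*S)
(-198313 - 240116) + t(-505) = (-198313 - 240116) + (-3 - 18*(-505)) = -438429 + (-3 + 9090) = -438429 + 9087 = -429342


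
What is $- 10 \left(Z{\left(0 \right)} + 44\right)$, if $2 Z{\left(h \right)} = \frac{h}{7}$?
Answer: $-440$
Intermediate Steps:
$Z{\left(h \right)} = \frac{h}{14}$ ($Z{\left(h \right)} = \frac{h \frac{1}{7}}{2} = \frac{\frac{1}{7} h}{2} = \frac{h}{14}$)
$- 10 \left(Z{\left(0 \right)} + 44\right) = - 10 \left(\frac{1}{14} \cdot 0 + 44\right) = - 10 \left(0 + 44\right) = \left(-10\right) 44 = -440$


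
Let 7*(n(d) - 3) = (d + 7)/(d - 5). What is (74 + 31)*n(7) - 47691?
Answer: -47271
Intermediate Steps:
n(d) = 3 + (7 + d)/(7*(-5 + d)) (n(d) = 3 + ((d + 7)/(d - 5))/7 = 3 + ((7 + d)/(-5 + d))/7 = 3 + (7 + d)/(7*(-5 + d)))
(74 + 31)*n(7) - 47691 = (74 + 31)*(2*(-49 + 11*7)/(7*(-5 + 7))) - 47691 = 105*((2/7)*(-49 + 77)/2) - 47691 = 105*((2/7)*(½)*28) - 47691 = 105*4 - 47691 = 420 - 47691 = -47271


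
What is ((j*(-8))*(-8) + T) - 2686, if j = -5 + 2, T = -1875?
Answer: -4753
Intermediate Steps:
j = -3
((j*(-8))*(-8) + T) - 2686 = (-3*(-8)*(-8) - 1875) - 2686 = (24*(-8) - 1875) - 2686 = (-192 - 1875) - 2686 = -2067 - 2686 = -4753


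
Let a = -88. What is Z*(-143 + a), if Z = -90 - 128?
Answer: 50358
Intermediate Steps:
Z = -218
Z*(-143 + a) = -218*(-143 - 88) = -218*(-231) = 50358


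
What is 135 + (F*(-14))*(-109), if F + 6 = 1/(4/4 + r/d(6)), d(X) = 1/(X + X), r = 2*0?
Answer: -7495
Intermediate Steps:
r = 0
d(X) = 1/(2*X)
F = -5 (F = -6 + 1/(4/4 + 0/(((½)/6))) = -6 + 1/(4*(¼) + 0/(((½)*(⅙)))) = -6 + 1/(1 + 0/(1/12)) = -6 + 1/(1 + 0*12) = -6 + 1/(1 + 0) = -6 + 1/1 = -6 + 1 = -5)
135 + (F*(-14))*(-109) = 135 - 5*(-14)*(-109) = 135 + 70*(-109) = 135 - 7630 = -7495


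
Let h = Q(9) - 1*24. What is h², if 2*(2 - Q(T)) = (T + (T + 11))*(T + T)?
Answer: 80089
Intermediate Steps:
Q(T) = 2 - T*(11 + 2*T) (Q(T) = 2 - (T + (T + 11))*(T + T)/2 = 2 - (T + (11 + T))*2*T/2 = 2 - (11 + 2*T)*2*T/2 = 2 - T*(11 + 2*T))
h = -283 (h = (2 - 11*9 - 2*9²) - 1*24 = (2 - 99 - 2*81) - 24 = (2 - 99 - 162) - 24 = -259 - 24 = -283)
h² = (-283)² = 80089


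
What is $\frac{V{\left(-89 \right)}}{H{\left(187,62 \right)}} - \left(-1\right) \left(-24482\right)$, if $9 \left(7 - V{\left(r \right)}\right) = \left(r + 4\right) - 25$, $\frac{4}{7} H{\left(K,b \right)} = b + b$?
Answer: $- \frac{47813173}{1953} \approx -24482.0$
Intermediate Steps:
$H{\left(K,b \right)} = \frac{7 b}{2}$ ($H{\left(K,b \right)} = \frac{7 \left(b + b\right)}{4} = \frac{7 \cdot 2 b}{4} = \frac{7 b}{2}$)
$V{\left(r \right)} = \frac{28}{3} - \frac{r}{9}$ ($V{\left(r \right)} = 7 - \frac{\left(r + 4\right) - 25}{9} = 7 - \frac{\left(4 + r\right) - 25}{9} = 7 - \frac{-21 + r}{9} = 7 - \left(- \frac{7}{3} + \frac{r}{9}\right) = \frac{28}{3} - \frac{r}{9}$)
$\frac{V{\left(-89 \right)}}{H{\left(187,62 \right)}} - \left(-1\right) \left(-24482\right) = \frac{\frac{28}{3} - - \frac{89}{9}}{\frac{7}{2} \cdot 62} - \left(-1\right) \left(-24482\right) = \frac{\frac{28}{3} + \frac{89}{9}}{217} - 24482 = \frac{173}{9} \cdot \frac{1}{217} - 24482 = \frac{173}{1953} - 24482 = - \frac{47813173}{1953}$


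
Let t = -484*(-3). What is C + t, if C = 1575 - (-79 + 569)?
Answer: 2537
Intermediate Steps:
t = 1452
C = 1085 (C = 1575 - 1*490 = 1575 - 490 = 1085)
C + t = 1085 + 1452 = 2537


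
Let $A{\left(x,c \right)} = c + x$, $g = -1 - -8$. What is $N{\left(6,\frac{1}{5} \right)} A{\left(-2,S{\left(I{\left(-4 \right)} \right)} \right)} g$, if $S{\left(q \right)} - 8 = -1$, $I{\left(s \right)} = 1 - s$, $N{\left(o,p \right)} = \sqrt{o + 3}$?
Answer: $105$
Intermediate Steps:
$N{\left(o,p \right)} = \sqrt{3 + o}$
$g = 7$ ($g = -1 + 8 = 7$)
$S{\left(q \right)} = 7$ ($S{\left(q \right)} = 8 - 1 = 7$)
$N{\left(6,\frac{1}{5} \right)} A{\left(-2,S{\left(I{\left(-4 \right)} \right)} \right)} g = \sqrt{3 + 6} \left(7 - 2\right) 7 = \sqrt{9} \cdot 5 \cdot 7 = 3 \cdot 5 \cdot 7 = 15 \cdot 7 = 105$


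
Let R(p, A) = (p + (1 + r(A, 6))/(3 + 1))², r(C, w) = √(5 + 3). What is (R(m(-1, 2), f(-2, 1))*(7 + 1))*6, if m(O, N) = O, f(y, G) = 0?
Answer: 51 - 36*√2 ≈ 0.088312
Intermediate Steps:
r(C, w) = 2*√2 (r(C, w) = √8 = 2*√2)
R(p, A) = (¼ + p + √2/2)² (R(p, A) = (p + (1 + 2*√2)/(3 + 1))² = (p + (1 + 2*√2)/4)² = (p + (1 + 2*√2)*(¼))² = (p + (¼ + √2/2))² = (¼ + p + √2/2)²)
(R(m(-1, 2), f(-2, 1))*(7 + 1))*6 = (((1 + 2*√2 + 4*(-1))²/16)*(7 + 1))*6 = (((1 + 2*√2 - 4)²/16)*8)*6 = (((-3 + 2*√2)²/16)*8)*6 = ((-3 + 2*√2)²/2)*6 = 3*(-3 + 2*√2)²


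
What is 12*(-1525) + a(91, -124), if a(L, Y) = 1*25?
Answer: -18275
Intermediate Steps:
a(L, Y) = 25
12*(-1525) + a(91, -124) = 12*(-1525) + 25 = -18300 + 25 = -18275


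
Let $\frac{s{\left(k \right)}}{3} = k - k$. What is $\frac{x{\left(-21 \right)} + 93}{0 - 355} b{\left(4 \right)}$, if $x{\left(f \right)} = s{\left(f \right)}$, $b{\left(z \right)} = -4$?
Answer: $\frac{372}{355} \approx 1.0479$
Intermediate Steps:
$s{\left(k \right)} = 0$ ($s{\left(k \right)} = 3 \left(k - k\right) = 3 \cdot 0 = 0$)
$x{\left(f \right)} = 0$
$\frac{x{\left(-21 \right)} + 93}{0 - 355} b{\left(4 \right)} = \frac{0 + 93}{0 - 355} \left(-4\right) = \frac{93}{-355} \left(-4\right) = 93 \left(- \frac{1}{355}\right) \left(-4\right) = \left(- \frac{93}{355}\right) \left(-4\right) = \frac{372}{355}$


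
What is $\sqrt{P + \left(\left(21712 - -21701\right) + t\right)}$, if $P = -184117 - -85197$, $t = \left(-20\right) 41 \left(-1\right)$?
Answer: $i \sqrt{54687} \approx 233.85 i$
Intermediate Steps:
$t = 820$ ($t = \left(-820\right) \left(-1\right) = 820$)
$P = -98920$ ($P = -184117 + 85197 = -98920$)
$\sqrt{P + \left(\left(21712 - -21701\right) + t\right)} = \sqrt{-98920 + \left(\left(21712 - -21701\right) + 820\right)} = \sqrt{-98920 + \left(\left(21712 + 21701\right) + 820\right)} = \sqrt{-98920 + \left(43413 + 820\right)} = \sqrt{-98920 + 44233} = \sqrt{-54687} = i \sqrt{54687}$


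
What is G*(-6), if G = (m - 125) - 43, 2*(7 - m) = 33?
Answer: 1065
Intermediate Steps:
m = -19/2 (m = 7 - ½*33 = 7 - 33/2 = -19/2 ≈ -9.5000)
G = -355/2 (G = (-19/2 - 125) - 43 = -269/2 - 43 = -355/2 ≈ -177.50)
G*(-6) = -355/2*(-6) = 1065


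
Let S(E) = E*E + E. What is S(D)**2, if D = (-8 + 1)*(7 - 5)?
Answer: 33124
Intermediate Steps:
D = -14 (D = -7*2 = -14)
S(E) = E + E**2 (S(E) = E**2 + E = E + E**2)
S(D)**2 = (-14*(1 - 14))**2 = (-14*(-13))**2 = 182**2 = 33124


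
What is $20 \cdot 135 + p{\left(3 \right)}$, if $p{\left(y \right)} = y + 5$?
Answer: $2708$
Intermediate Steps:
$p{\left(y \right)} = 5 + y$
$20 \cdot 135 + p{\left(3 \right)} = 20 \cdot 135 + \left(5 + 3\right) = 2700 + 8 = 2708$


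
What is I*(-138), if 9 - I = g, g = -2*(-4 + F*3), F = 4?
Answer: -3450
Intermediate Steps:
g = -16 (g = -2*(-4 + 4*3) = -2*(-4 + 12) = -2*8 = -16)
I = 25 (I = 9 - 1*(-16) = 9 + 16 = 25)
I*(-138) = 25*(-138) = -3450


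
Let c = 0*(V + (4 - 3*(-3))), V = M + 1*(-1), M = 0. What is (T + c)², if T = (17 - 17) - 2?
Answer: 4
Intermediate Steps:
V = -1 (V = 0 + 1*(-1) = 0 - 1 = -1)
T = -2 (T = 0 - 2 = -2)
c = 0 (c = 0*(-1 + (4 - 3*(-3))) = 0*(-1 + (4 + 9)) = 0*(-1 + 13) = 0*12 = 0)
(T + c)² = (-2 + 0)² = (-2)² = 4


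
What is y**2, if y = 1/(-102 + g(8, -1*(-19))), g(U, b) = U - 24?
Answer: 1/13924 ≈ 7.1818e-5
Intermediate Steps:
g(U, b) = -24 + U
y = -1/118 (y = 1/(-102 + (-24 + 8)) = 1/(-102 - 16) = 1/(-118) = -1/118 ≈ -0.0084746)
y**2 = (-1/118)**2 = 1/13924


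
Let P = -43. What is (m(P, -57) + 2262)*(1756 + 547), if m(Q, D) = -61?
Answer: 5068903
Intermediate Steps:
(m(P, -57) + 2262)*(1756 + 547) = (-61 + 2262)*(1756 + 547) = 2201*2303 = 5068903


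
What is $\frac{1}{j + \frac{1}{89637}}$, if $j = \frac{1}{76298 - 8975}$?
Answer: $\frac{670514639}{17440} \approx 38447.0$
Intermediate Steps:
$j = \frac{1}{67323} \approx 1.4854 \cdot 10^{-5}$
$\frac{1}{j + \frac{1}{89637}} = \frac{1}{\frac{1}{67323} + \frac{1}{89637}} = \frac{1}{\frac{17440}{670514639}} = \frac{670514639}{17440}$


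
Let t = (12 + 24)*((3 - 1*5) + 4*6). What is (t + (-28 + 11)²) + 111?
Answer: 1192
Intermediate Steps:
t = 792 (t = 36*((3 - 5) + 24) = 36*(-2 + 24) = 36*22 = 792)
(t + (-28 + 11)²) + 111 = (792 + (-28 + 11)²) + 111 = (792 + (-17)²) + 111 = (792 + 289) + 111 = 1081 + 111 = 1192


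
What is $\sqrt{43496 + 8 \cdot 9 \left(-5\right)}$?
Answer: $8 \sqrt{674} \approx 207.69$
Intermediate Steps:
$\sqrt{43496 + 8 \cdot 9 \left(-5\right)} = \sqrt{43496 + 72 \left(-5\right)} = \sqrt{43496 - 360} = \sqrt{43136} = 8 \sqrt{674}$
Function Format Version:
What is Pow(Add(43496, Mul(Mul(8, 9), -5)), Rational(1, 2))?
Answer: Mul(8, Pow(674, Rational(1, 2))) ≈ 207.69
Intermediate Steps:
Pow(Add(43496, Mul(Mul(8, 9), -5)), Rational(1, 2)) = Pow(Add(43496, Mul(72, -5)), Rational(1, 2)) = Pow(Add(43496, -360), Rational(1, 2)) = Pow(43136, Rational(1, 2)) = Mul(8, Pow(674, Rational(1, 2)))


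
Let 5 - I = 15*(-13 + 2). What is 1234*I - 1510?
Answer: 208270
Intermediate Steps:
I = 170 (I = 5 - 15*(-13 + 2) = 5 - 15*(-11) = 5 - 1*(-165) = 5 + 165 = 170)
1234*I - 1510 = 1234*170 - 1510 = 209780 - 1510 = 208270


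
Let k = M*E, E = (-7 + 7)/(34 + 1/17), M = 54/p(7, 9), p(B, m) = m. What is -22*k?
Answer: 0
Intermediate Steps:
M = 6 (M = 54/9 = 54*(⅑) = 6)
E = 0 (E = 0/(34 + 1/17) = 0/(579/17) = 0*(17/579) = 0)
k = 0 (k = 6*0 = 0)
-22*k = -22*0 = 0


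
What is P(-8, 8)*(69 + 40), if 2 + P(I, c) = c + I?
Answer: -218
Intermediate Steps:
P(I, c) = -2 + I + c (P(I, c) = -2 + (c + I) = -2 + (I + c) = -2 + I + c)
P(-8, 8)*(69 + 40) = (-2 - 8 + 8)*(69 + 40) = -2*109 = -218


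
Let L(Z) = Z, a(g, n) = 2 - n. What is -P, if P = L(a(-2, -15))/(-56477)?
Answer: 17/56477 ≈ 0.00030101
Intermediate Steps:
P = -17/56477 (P = (2 - 1*(-15))/(-56477) = (2 + 15)*(-1/56477) = 17*(-1/56477) = -17/56477 ≈ -0.00030101)
-P = -1*(-17/56477) = 17/56477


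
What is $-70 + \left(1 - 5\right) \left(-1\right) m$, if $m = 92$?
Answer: $298$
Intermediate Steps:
$-70 + \left(1 - 5\right) \left(-1\right) m = -70 + \left(1 - 5\right) \left(-1\right) 92 = -70 + \left(-4\right) \left(-1\right) 92 = -70 + 4 \cdot 92 = -70 + 368 = 298$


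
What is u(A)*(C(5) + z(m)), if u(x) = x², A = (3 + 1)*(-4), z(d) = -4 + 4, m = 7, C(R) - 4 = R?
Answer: 2304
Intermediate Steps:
C(R) = 4 + R
z(d) = 0
A = -16 (A = 4*(-4) = -16)
u(A)*(C(5) + z(m)) = (-16)²*((4 + 5) + 0) = 256*(9 + 0) = 256*9 = 2304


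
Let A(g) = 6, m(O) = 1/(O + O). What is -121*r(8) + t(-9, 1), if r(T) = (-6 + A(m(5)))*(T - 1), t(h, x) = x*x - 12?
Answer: -11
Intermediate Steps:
m(O) = 1/(2*O)
t(h, x) = -12 + x**2 (t(h, x) = x**2 - 12 = -12 + x**2)
r(T) = 0 (r(T) = (-6 + 6)*(T - 1) = 0*(-1 + T) = 0)
-121*r(8) + t(-9, 1) = -121*0 + (-12 + 1**2) = 0 + (-12 + 1) = 0 - 11 = -11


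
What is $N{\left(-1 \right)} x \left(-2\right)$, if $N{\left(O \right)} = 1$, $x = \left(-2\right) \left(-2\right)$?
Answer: $-8$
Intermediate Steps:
$x = 4$
$N{\left(-1 \right)} x \left(-2\right) = 1 \cdot 4 \left(-2\right) = 4 \left(-2\right) = -8$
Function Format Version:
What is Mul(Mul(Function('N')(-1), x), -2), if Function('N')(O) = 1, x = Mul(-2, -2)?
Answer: -8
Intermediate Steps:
x = 4
Mul(Mul(Function('N')(-1), x), -2) = Mul(Mul(1, 4), -2) = Mul(4, -2) = -8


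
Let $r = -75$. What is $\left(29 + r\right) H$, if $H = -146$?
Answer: $6716$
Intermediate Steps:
$\left(29 + r\right) H = \left(29 - 75\right) \left(-146\right) = \left(-46\right) \left(-146\right) = 6716$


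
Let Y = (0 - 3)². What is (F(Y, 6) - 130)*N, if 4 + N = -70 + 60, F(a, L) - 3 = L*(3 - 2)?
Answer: 1694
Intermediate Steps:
Y = 9 (Y = (-3)² = 9)
F(a, L) = 3 + L (F(a, L) = 3 + L*(3 - 2) = 3 + L*1 = 3 + L)
N = -14 (N = -4 + (-70 + 60) = -4 - 10 = -14)
(F(Y, 6) - 130)*N = ((3 + 6) - 130)*(-14) = (9 - 130)*(-14) = -121*(-14) = 1694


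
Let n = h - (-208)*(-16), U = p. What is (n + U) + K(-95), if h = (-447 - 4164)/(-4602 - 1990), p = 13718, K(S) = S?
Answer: 67869251/6592 ≈ 10296.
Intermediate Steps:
h = 4611/6592 (h = -4611/(-6592) = -4611*(-1/6592) = 4611/6592 ≈ 0.69948)
U = 13718
n = -21933565/6592 (n = 4611/6592 - (-208)*(-16) = 4611/6592 - 1*3328 = 4611/6592 - 3328 = -21933565/6592 ≈ -3327.3)
(n + U) + K(-95) = (-21933565/6592 + 13718) - 95 = 68495491/6592 - 95 = 67869251/6592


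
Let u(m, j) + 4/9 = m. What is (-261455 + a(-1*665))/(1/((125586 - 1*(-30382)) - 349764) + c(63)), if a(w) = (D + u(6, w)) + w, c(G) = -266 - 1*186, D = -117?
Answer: 457374645068/788362137 ≈ 580.16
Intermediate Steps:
u(m, j) = -4/9 + m
c(G) = -452 (c(G) = -266 - 186 = -452)
a(w) = -1003/9 + w (a(w) = (-117 + (-4/9 + 6)) + w = (-117 + 50/9) + w = -1003/9 + w)
(-261455 + a(-1*665))/(1/((125586 - 1*(-30382)) - 349764) + c(63)) = (-261455 + (-1003/9 - 1*665))/(1/((125586 - 1*(-30382)) - 349764) - 452) = (-261455 + (-1003/9 - 665))/(1/((125586 + 30382) - 349764) - 452) = (-261455 - 6988/9)/(1/(155968 - 349764) - 452) = -2360083/(9*(1/(-193796) - 452)) = -2360083/(9*(-1/193796 - 452)) = -2360083/(9*(-87595793/193796)) = -2360083/9*(-193796/87595793) = 457374645068/788362137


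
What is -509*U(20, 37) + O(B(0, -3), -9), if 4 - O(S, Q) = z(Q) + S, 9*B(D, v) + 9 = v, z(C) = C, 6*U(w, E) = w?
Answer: -5047/3 ≈ -1682.3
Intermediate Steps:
U(w, E) = w/6
B(D, v) = -1 + v/9
O(S, Q) = 4 - Q - S (O(S, Q) = 4 - (Q + S) = 4 + (-Q - S) = 4 - Q - S)
-509*U(20, 37) + O(B(0, -3), -9) = -509*20/6 + (4 - 1*(-9) - (-1 + (⅑)*(-3))) = -509*10/3 + (4 + 9 - (-1 - ⅓)) = -5090/3 + (4 + 9 - 1*(-4/3)) = -5090/3 + (4 + 9 + 4/3) = -5090/3 + 43/3 = -5047/3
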